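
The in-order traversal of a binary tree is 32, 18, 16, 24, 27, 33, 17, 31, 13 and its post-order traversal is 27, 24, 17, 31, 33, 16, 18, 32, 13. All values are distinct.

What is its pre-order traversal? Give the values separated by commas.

13, 32, 18, 16, 33, 24, 27, 31, 17

The last element of post-order is the root; it splits in-order into left and right subtrees.
Root 13: left subtree has 8 nodes {32, 18, 16, 24, 27, 33, 17, 31}, right has 0 { }.
  Root 32: left subtree has 0 nodes { }, right has 7 {18, 16, 24, 27, 33, 17, 31}.
    Root 18: left subtree has 0 nodes { }, right has 6 {16, 24, 27, 33, 17, 31}.
      Root 16: left subtree has 0 nodes { }, right has 5 {24, 27, 33, 17, 31}.
        Root 33: left subtree has 2 nodes {24, 27}, right has 2 {17, 31}.
          Root 24: left subtree has 0 nodes { }, right has 1 {27}.
          Root 31: left subtree has 1 node {17}, right has 0 { }.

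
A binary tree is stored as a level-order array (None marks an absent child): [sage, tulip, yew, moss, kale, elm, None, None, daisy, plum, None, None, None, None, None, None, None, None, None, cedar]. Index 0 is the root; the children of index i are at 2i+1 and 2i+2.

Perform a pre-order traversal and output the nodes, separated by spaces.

Pre-order visits the node, then its left subtree, then its right subtree.
Visit sage.
At sage: go left to tulip.
  Visit tulip.
  At tulip: go left to moss.
    Visit moss.
    At moss: no left child.
    At moss: go right to daisy.
      daisy is a leaf — visit daisy.
  At tulip: go right to kale.
    Visit kale.
    At kale: go left to plum.
      Visit plum.
      At plum: go left to cedar.
        cedar is a leaf — visit cedar.
      At plum: no right child.
    At kale: no right child.
At sage: go right to yew.
  Visit yew.
  At yew: go left to elm.
    elm is a leaf — visit elm.
  At yew: no right child.

sage tulip moss daisy kale plum cedar yew elm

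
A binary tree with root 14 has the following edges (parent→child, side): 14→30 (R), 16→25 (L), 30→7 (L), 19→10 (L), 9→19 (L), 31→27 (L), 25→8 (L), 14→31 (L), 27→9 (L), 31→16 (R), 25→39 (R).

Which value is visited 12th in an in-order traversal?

30

In-order visits the left subtree, then the node, then the right subtree.
At 14: go left to 31.
  At 31: go left to 27.
    At 27: go left to 9.
      At 9: go left to 19.
        At 19: go left to 10.
          10 is a leaf — visit 10.
        Visit 19.
        At 19: no right child.
      Visit 9.
      At 9: no right child.
    Visit 27.
    At 27: no right child.
  Visit 31.
  At 31: go right to 16.
    At 16: go left to 25.
      At 25: go left to 8.
        8 is a leaf — visit 8.
      Visit 25.
      At 25: go right to 39.
        39 is a leaf — visit 39.
    Visit 16.
    At 16: no right child.
Visit 14.
At 14: go right to 30.
  At 30: go left to 7.
    7 is a leaf — visit 7.
  Visit 30.
  At 30: no right child.
Full in-order sequence: 10, 19, 9, 27, 31, 8, 25, 39, 16, 14, 7, 30.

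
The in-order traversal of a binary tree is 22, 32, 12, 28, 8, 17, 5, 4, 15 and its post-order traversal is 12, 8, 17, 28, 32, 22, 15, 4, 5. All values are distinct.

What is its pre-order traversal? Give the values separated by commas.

The last element of post-order is the root; it splits in-order into left and right subtrees.
Root 5: left subtree has 6 nodes {22, 32, 12, 28, 8, 17}, right has 2 {4, 15}.
  Root 22: left subtree has 0 nodes { }, right has 5 {32, 12, 28, 8, 17}.
    Root 32: left subtree has 0 nodes { }, right has 4 {12, 28, 8, 17}.
      Root 28: left subtree has 1 node {12}, right has 2 {8, 17}.
        Root 17: left subtree has 1 node {8}, right has 0 { }.
  Root 4: left subtree has 0 nodes { }, right has 1 {15}.

5, 22, 32, 28, 12, 17, 8, 4, 15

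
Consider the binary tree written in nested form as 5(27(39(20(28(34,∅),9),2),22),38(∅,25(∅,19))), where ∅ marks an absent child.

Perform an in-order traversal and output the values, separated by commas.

34, 28, 20, 9, 39, 2, 27, 22, 5, 38, 25, 19

In-order visits the left subtree, then the node, then the right subtree.
At 5: go left to 27.
  At 27: go left to 39.
    At 39: go left to 20.
      At 20: go left to 28.
        At 28: go left to 34.
          34 is a leaf — visit 34.
        Visit 28.
        At 28: no right child.
      Visit 20.
      At 20: go right to 9.
        9 is a leaf — visit 9.
    Visit 39.
    At 39: go right to 2.
      2 is a leaf — visit 2.
  Visit 27.
  At 27: go right to 22.
    22 is a leaf — visit 22.
Visit 5.
At 5: go right to 38.
  At 38: no left child.
  Visit 38.
  At 38: go right to 25.
    At 25: no left child.
    Visit 25.
    At 25: go right to 19.
      19 is a leaf — visit 19.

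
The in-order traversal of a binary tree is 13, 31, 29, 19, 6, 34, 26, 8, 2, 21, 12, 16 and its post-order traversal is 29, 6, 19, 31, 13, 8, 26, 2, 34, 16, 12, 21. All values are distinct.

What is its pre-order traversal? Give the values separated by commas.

The last element of post-order is the root; it splits in-order into left and right subtrees.
Root 21: left subtree has 9 nodes {13, 31, 29, 19, 6, 34, 26, 8, 2}, right has 2 {12, 16}.
  Root 34: left subtree has 5 nodes {13, 31, 29, 19, 6}, right has 3 {26, 8, 2}.
    Root 13: left subtree has 0 nodes { }, right has 4 {31, 29, 19, 6}.
      Root 31: left subtree has 0 nodes { }, right has 3 {29, 19, 6}.
        Root 19: left subtree has 1 node {29}, right has 1 {6}.
    Root 2: left subtree has 2 nodes {26, 8}, right has 0 { }.
      Root 26: left subtree has 0 nodes { }, right has 1 {8}.
  Root 12: left subtree has 0 nodes { }, right has 1 {16}.

21, 34, 13, 31, 19, 29, 6, 2, 26, 8, 12, 16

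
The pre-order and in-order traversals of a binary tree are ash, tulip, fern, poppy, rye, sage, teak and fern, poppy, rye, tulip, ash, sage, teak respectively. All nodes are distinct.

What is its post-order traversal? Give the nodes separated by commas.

rye, poppy, fern, tulip, teak, sage, ash

The first element of pre-order is the root; it splits in-order into left and right subtrees.
Root ash: left subtree has 4 nodes {fern, poppy, rye, tulip}, right has 2 {sage, teak}.
  Root tulip: left subtree has 3 nodes {fern, poppy, rye}, right has 0 { }.
    Root fern: left subtree has 0 nodes { }, right has 2 {poppy, rye}.
      Root poppy: left subtree has 0 nodes { }, right has 1 {rye}.
  Root sage: left subtree has 0 nodes { }, right has 1 {teak}.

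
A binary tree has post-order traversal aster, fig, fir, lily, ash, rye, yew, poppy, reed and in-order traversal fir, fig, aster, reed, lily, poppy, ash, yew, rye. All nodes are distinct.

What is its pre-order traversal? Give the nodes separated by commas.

reed, fir, fig, aster, poppy, lily, yew, ash, rye

The last element of post-order is the root; it splits in-order into left and right subtrees.
Root reed: left subtree has 3 nodes {fir, fig, aster}, right has 5 {lily, poppy, ash, yew, rye}.
  Root fir: left subtree has 0 nodes { }, right has 2 {fig, aster}.
    Root fig: left subtree has 0 nodes { }, right has 1 {aster}.
  Root poppy: left subtree has 1 node {lily}, right has 3 {ash, yew, rye}.
    Root yew: left subtree has 1 node {ash}, right has 1 {rye}.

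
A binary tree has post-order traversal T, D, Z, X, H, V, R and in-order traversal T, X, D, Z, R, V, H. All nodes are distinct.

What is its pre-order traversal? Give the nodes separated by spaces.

R X T Z D V H

The last element of post-order is the root; it splits in-order into left and right subtrees.
Root R: left subtree has 4 nodes {T, X, D, Z}, right has 2 {V, H}.
  Root X: left subtree has 1 node {T}, right has 2 {D, Z}.
    Root Z: left subtree has 1 node {D}, right has 0 { }.
  Root V: left subtree has 0 nodes { }, right has 1 {H}.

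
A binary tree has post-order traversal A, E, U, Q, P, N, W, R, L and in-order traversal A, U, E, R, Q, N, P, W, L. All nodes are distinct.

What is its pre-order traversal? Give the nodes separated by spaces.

L R U A E W N Q P

The last element of post-order is the root; it splits in-order into left and right subtrees.
Root L: left subtree has 8 nodes {A, U, E, R, Q, N, P, W}, right has 0 { }.
  Root R: left subtree has 3 nodes {A, U, E}, right has 4 {Q, N, P, W}.
    Root U: left subtree has 1 node {A}, right has 1 {E}.
    Root W: left subtree has 3 nodes {Q, N, P}, right has 0 { }.
      Root N: left subtree has 1 node {Q}, right has 1 {P}.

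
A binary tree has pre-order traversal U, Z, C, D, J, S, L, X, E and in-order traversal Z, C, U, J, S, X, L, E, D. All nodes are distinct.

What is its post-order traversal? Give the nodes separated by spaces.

C Z X E L S J D U

The first element of pre-order is the root; it splits in-order into left and right subtrees.
Root U: left subtree has 2 nodes {Z, C}, right has 6 {J, S, X, L, E, D}.
  Root Z: left subtree has 0 nodes { }, right has 1 {C}.
  Root D: left subtree has 5 nodes {J, S, X, L, E}, right has 0 { }.
    Root J: left subtree has 0 nodes { }, right has 4 {S, X, L, E}.
      Root S: left subtree has 0 nodes { }, right has 3 {X, L, E}.
        Root L: left subtree has 1 node {X}, right has 1 {E}.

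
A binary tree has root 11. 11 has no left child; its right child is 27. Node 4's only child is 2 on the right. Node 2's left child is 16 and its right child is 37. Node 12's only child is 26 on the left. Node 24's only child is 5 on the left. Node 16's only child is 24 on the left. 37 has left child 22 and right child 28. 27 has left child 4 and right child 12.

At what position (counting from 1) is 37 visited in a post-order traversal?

6

Post-order visits the left subtree, then the right subtree, then the node.
At 11: no left child.
At 11: go right to 27.
  At 27: go left to 4.
    At 4: no left child.
    At 4: go right to 2.
      At 2: go left to 16.
        At 16: go left to 24.
          At 24: go left to 5.
            5 is a leaf — visit 5.
          At 24: no right child.
          Visit 24.
        At 16: no right child.
        Visit 16.
      At 2: go right to 37.
        At 37: go left to 22.
          22 is a leaf — visit 22.
        At 37: go right to 28.
          28 is a leaf — visit 28.
        Visit 37.
      Visit 2.
    Visit 4.
  At 27: go right to 12.
    At 12: go left to 26.
      26 is a leaf — visit 26.
    At 12: no right child.
    Visit 12.
  Visit 27.
Visit 11.
Full post-order sequence: 5, 24, 16, 22, 28, 37, 2, 4, 26, 12, 27, 11.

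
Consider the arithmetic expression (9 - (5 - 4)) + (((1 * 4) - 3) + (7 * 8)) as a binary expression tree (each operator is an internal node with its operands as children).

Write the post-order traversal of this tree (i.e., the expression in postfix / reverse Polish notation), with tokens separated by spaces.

9 5 4 - - 1 4 * 3 - 7 8 * + +

Post-order on an expression tree gives postfix notation: for each operator, emit left operand, right operand, then the operator.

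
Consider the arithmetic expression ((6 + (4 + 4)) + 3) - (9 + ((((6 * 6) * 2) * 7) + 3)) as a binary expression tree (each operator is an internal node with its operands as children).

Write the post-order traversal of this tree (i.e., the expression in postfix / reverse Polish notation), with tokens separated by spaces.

6 4 4 + + 3 + 9 6 6 * 2 * 7 * 3 + + -

Post-order on an expression tree gives postfix notation: for each operator, emit left operand, right operand, then the operator.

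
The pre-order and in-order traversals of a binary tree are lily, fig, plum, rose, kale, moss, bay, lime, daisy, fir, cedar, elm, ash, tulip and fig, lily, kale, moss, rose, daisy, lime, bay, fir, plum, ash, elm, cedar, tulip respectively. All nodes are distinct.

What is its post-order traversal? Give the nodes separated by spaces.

fig moss kale daisy lime fir bay rose ash elm tulip cedar plum lily

The first element of pre-order is the root; it splits in-order into left and right subtrees.
Root lily: left subtree has 1 node {fig}, right has 12 {kale, moss, rose, daisy, lime, bay, fir, plum, ash, elm, cedar, tulip}.
  Root plum: left subtree has 7 nodes {kale, moss, rose, daisy, lime, bay, fir}, right has 4 {ash, elm, cedar, tulip}.
    Root rose: left subtree has 2 nodes {kale, moss}, right has 4 {daisy, lime, bay, fir}.
      Root kale: left subtree has 0 nodes { }, right has 1 {moss}.
      Root bay: left subtree has 2 nodes {daisy, lime}, right has 1 {fir}.
        Root lime: left subtree has 1 node {daisy}, right has 0 { }.
    Root cedar: left subtree has 2 nodes {ash, elm}, right has 1 {tulip}.
      Root elm: left subtree has 1 node {ash}, right has 0 { }.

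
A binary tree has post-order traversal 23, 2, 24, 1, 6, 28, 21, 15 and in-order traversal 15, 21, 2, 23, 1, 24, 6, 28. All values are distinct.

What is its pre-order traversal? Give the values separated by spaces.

The last element of post-order is the root; it splits in-order into left and right subtrees.
Root 15: left subtree has 0 nodes { }, right has 7 {21, 2, 23, 1, 24, 6, 28}.
  Root 21: left subtree has 0 nodes { }, right has 6 {2, 23, 1, 24, 6, 28}.
    Root 28: left subtree has 5 nodes {2, 23, 1, 24, 6}, right has 0 { }.
      Root 6: left subtree has 4 nodes {2, 23, 1, 24}, right has 0 { }.
        Root 1: left subtree has 2 nodes {2, 23}, right has 1 {24}.
          Root 2: left subtree has 0 nodes { }, right has 1 {23}.

15 21 28 6 1 2 23 24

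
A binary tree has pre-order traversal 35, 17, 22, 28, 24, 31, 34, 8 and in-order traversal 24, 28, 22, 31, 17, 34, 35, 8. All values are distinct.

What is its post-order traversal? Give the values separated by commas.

The first element of pre-order is the root; it splits in-order into left and right subtrees.
Root 35: left subtree has 6 nodes {24, 28, 22, 31, 17, 34}, right has 1 {8}.
  Root 17: left subtree has 4 nodes {24, 28, 22, 31}, right has 1 {34}.
    Root 22: left subtree has 2 nodes {24, 28}, right has 1 {31}.
      Root 28: left subtree has 1 node {24}, right has 0 { }.

24, 28, 31, 22, 34, 17, 8, 35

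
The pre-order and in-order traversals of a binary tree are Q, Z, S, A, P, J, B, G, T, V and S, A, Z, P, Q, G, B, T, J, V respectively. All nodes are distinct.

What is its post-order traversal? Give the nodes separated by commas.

A, S, P, Z, G, T, B, V, J, Q

The first element of pre-order is the root; it splits in-order into left and right subtrees.
Root Q: left subtree has 4 nodes {S, A, Z, P}, right has 5 {G, B, T, J, V}.
  Root Z: left subtree has 2 nodes {S, A}, right has 1 {P}.
    Root S: left subtree has 0 nodes { }, right has 1 {A}.
  Root J: left subtree has 3 nodes {G, B, T}, right has 1 {V}.
    Root B: left subtree has 1 node {G}, right has 1 {T}.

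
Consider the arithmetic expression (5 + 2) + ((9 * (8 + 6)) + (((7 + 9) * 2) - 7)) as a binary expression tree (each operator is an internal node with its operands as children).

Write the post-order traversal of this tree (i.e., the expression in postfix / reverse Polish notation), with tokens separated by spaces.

Post-order on an expression tree gives postfix notation: for each operator, emit left operand, right operand, then the operator.

5 2 + 9 8 6 + * 7 9 + 2 * 7 - + +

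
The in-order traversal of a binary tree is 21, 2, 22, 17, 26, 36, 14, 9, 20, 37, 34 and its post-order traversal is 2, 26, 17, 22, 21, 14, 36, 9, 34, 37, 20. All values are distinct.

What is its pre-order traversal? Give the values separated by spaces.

20 9 36 21 22 2 17 26 14 37 34

The last element of post-order is the root; it splits in-order into left and right subtrees.
Root 20: left subtree has 8 nodes {21, 2, 22, 17, 26, 36, 14, 9}, right has 2 {37, 34}.
  Root 9: left subtree has 7 nodes {21, 2, 22, 17, 26, 36, 14}, right has 0 { }.
    Root 36: left subtree has 5 nodes {21, 2, 22, 17, 26}, right has 1 {14}.
      Root 21: left subtree has 0 nodes { }, right has 4 {2, 22, 17, 26}.
        Root 22: left subtree has 1 node {2}, right has 2 {17, 26}.
          Root 17: left subtree has 0 nodes { }, right has 1 {26}.
  Root 37: left subtree has 0 nodes { }, right has 1 {34}.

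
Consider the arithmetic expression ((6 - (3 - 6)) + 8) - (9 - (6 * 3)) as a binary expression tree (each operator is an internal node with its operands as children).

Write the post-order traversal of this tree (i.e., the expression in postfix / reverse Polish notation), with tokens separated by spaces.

Post-order on an expression tree gives postfix notation: for each operator, emit left operand, right operand, then the operator.

6 3 6 - - 8 + 9 6 3 * - -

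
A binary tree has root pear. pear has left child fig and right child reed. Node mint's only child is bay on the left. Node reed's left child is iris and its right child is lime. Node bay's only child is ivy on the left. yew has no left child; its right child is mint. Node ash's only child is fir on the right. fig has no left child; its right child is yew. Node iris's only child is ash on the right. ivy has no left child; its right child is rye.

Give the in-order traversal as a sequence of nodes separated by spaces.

In-order visits the left subtree, then the node, then the right subtree.
At pear: go left to fig.
  At fig: no left child.
  Visit fig.
  At fig: go right to yew.
    At yew: no left child.
    Visit yew.
    At yew: go right to mint.
      At mint: go left to bay.
        At bay: go left to ivy.
          At ivy: no left child.
          Visit ivy.
          At ivy: go right to rye.
            rye is a leaf — visit rye.
        Visit bay.
        At bay: no right child.
      Visit mint.
      At mint: no right child.
Visit pear.
At pear: go right to reed.
  At reed: go left to iris.
    At iris: no left child.
    Visit iris.
    At iris: go right to ash.
      At ash: no left child.
      Visit ash.
      At ash: go right to fir.
        fir is a leaf — visit fir.
  Visit reed.
  At reed: go right to lime.
    lime is a leaf — visit lime.

fig yew ivy rye bay mint pear iris ash fir reed lime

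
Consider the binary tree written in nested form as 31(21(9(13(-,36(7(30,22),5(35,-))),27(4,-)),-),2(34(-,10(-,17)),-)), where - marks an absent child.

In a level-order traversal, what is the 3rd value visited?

2

Level-order visits nodes level by level from the root, left to right within each level.
Level 0: 31
Level 1: 21, 2
Level 2: 9, 34
Level 3: 13, 27, 10
Level 4: 36, 4, 17
Level 5: 7, 5
Level 6: 30, 22, 35
Full level-order sequence: 31, 21, 2, 9, 34, 13, 27, 10, 36, 4, 17, 7, 5, 30, 22, 35.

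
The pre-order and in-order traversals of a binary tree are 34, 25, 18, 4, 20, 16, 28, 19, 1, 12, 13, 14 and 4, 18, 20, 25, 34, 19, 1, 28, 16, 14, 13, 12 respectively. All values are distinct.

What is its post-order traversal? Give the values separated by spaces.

The first element of pre-order is the root; it splits in-order into left and right subtrees.
Root 34: left subtree has 4 nodes {4, 18, 20, 25}, right has 7 {19, 1, 28, 16, 14, 13, 12}.
  Root 25: left subtree has 3 nodes {4, 18, 20}, right has 0 { }.
    Root 18: left subtree has 1 node {4}, right has 1 {20}.
  Root 16: left subtree has 3 nodes {19, 1, 28}, right has 3 {14, 13, 12}.
    Root 28: left subtree has 2 nodes {19, 1}, right has 0 { }.
      Root 19: left subtree has 0 nodes { }, right has 1 {1}.
    Root 12: left subtree has 2 nodes {14, 13}, right has 0 { }.
      Root 13: left subtree has 1 node {14}, right has 0 { }.

4 20 18 25 1 19 28 14 13 12 16 34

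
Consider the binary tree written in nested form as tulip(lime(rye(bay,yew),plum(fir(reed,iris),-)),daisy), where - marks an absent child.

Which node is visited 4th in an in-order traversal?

In-order visits the left subtree, then the node, then the right subtree.
At tulip: go left to lime.
  At lime: go left to rye.
    At rye: go left to bay.
      bay is a leaf — visit bay.
    Visit rye.
    At rye: go right to yew.
      yew is a leaf — visit yew.
  Visit lime.
  At lime: go right to plum.
    At plum: go left to fir.
      At fir: go left to reed.
        reed is a leaf — visit reed.
      Visit fir.
      At fir: go right to iris.
        iris is a leaf — visit iris.
    Visit plum.
    At plum: no right child.
Visit tulip.
At tulip: go right to daisy.
  daisy is a leaf — visit daisy.
Full in-order sequence: bay, rye, yew, lime, reed, fir, iris, plum, tulip, daisy.

lime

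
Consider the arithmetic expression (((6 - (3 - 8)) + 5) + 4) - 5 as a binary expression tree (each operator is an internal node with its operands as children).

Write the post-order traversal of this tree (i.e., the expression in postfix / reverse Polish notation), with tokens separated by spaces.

6 3 8 - - 5 + 4 + 5 -

Post-order on an expression tree gives postfix notation: for each operator, emit left operand, right operand, then the operator.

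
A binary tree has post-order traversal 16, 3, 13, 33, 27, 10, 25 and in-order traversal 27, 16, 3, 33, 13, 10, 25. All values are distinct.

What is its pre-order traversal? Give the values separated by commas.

The last element of post-order is the root; it splits in-order into left and right subtrees.
Root 25: left subtree has 6 nodes {27, 16, 3, 33, 13, 10}, right has 0 { }.
  Root 10: left subtree has 5 nodes {27, 16, 3, 33, 13}, right has 0 { }.
    Root 27: left subtree has 0 nodes { }, right has 4 {16, 3, 33, 13}.
      Root 33: left subtree has 2 nodes {16, 3}, right has 1 {13}.
        Root 3: left subtree has 1 node {16}, right has 0 { }.

25, 10, 27, 33, 3, 16, 13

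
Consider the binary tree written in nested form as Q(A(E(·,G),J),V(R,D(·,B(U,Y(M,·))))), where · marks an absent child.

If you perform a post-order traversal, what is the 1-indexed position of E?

2

Post-order visits the left subtree, then the right subtree, then the node.
At Q: go left to A.
  At A: go left to E.
    At E: no left child.
    At E: go right to G.
      G is a leaf — visit G.
    Visit E.
  At A: go right to J.
    J is a leaf — visit J.
  Visit A.
At Q: go right to V.
  At V: go left to R.
    R is a leaf — visit R.
  At V: go right to D.
    At D: no left child.
    At D: go right to B.
      At B: go left to U.
        U is a leaf — visit U.
      At B: go right to Y.
        At Y: go left to M.
          M is a leaf — visit M.
        At Y: no right child.
        Visit Y.
      Visit B.
    Visit D.
  Visit V.
Visit Q.
Full post-order sequence: G, E, J, A, R, U, M, Y, B, D, V, Q.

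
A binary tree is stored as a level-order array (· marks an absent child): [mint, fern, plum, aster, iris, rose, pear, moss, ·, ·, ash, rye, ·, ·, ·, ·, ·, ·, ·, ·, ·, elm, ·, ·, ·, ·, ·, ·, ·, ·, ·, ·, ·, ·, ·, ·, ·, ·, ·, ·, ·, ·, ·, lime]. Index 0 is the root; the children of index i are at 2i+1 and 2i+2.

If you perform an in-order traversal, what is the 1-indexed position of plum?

In-order visits the left subtree, then the node, then the right subtree.
At mint: go left to fern.
  At fern: go left to aster.
    At aster: go left to moss.
      moss is a leaf — visit moss.
    Visit aster.
    At aster: no right child.
  Visit fern.
  At fern: go right to iris.
    At iris: no left child.
    Visit iris.
    At iris: go right to ash.
      At ash: go left to elm.
        At elm: go left to lime.
          lime is a leaf — visit lime.
        Visit elm.
        At elm: no right child.
      Visit ash.
      At ash: no right child.
Visit mint.
At mint: go right to plum.
  At plum: go left to rose.
    At rose: go left to rye.
      rye is a leaf — visit rye.
    Visit rose.
    At rose: no right child.
  Visit plum.
  At plum: go right to pear.
    pear is a leaf — visit pear.
Full in-order sequence: moss, aster, fern, iris, lime, elm, ash, mint, rye, rose, plum, pear.

11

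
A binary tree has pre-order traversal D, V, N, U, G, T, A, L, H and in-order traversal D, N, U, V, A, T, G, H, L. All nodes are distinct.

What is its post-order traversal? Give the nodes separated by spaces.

U N A T H L G V D

The first element of pre-order is the root; it splits in-order into left and right subtrees.
Root D: left subtree has 0 nodes { }, right has 8 {N, U, V, A, T, G, H, L}.
  Root V: left subtree has 2 nodes {N, U}, right has 5 {A, T, G, H, L}.
    Root N: left subtree has 0 nodes { }, right has 1 {U}.
    Root G: left subtree has 2 nodes {A, T}, right has 2 {H, L}.
      Root T: left subtree has 1 node {A}, right has 0 { }.
      Root L: left subtree has 1 node {H}, right has 0 { }.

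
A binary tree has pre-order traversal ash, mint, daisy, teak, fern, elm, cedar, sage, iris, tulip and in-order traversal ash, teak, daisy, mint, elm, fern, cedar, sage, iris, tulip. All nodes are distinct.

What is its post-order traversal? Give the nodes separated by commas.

The first element of pre-order is the root; it splits in-order into left and right subtrees.
Root ash: left subtree has 0 nodes { }, right has 9 {teak, daisy, mint, elm, fern, cedar, sage, iris, tulip}.
  Root mint: left subtree has 2 nodes {teak, daisy}, right has 6 {elm, fern, cedar, sage, iris, tulip}.
    Root daisy: left subtree has 1 node {teak}, right has 0 { }.
    Root fern: left subtree has 1 node {elm}, right has 4 {cedar, sage, iris, tulip}.
      Root cedar: left subtree has 0 nodes { }, right has 3 {sage, iris, tulip}.
        Root sage: left subtree has 0 nodes { }, right has 2 {iris, tulip}.
          Root iris: left subtree has 0 nodes { }, right has 1 {tulip}.

teak, daisy, elm, tulip, iris, sage, cedar, fern, mint, ash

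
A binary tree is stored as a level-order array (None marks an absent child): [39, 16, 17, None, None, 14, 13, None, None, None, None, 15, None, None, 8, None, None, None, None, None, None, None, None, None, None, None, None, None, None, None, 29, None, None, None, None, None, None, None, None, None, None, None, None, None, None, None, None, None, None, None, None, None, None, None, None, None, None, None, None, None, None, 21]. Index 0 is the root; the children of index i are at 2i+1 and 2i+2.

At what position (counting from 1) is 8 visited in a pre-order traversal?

Pre-order visits the node, then its left subtree, then its right subtree.
Visit 39.
At 39: go left to 16.
  16 is a leaf — visit 16.
At 39: go right to 17.
  Visit 17.
  At 17: go left to 14.
    Visit 14.
    At 14: go left to 15.
      15 is a leaf — visit 15.
    At 14: no right child.
  At 17: go right to 13.
    Visit 13.
    At 13: no left child.
    At 13: go right to 8.
      Visit 8.
      At 8: no left child.
      At 8: go right to 29.
        Visit 29.
        At 29: go left to 21.
          21 is a leaf — visit 21.
        At 29: no right child.
Full pre-order sequence: 39, 16, 17, 14, 15, 13, 8, 29, 21.

7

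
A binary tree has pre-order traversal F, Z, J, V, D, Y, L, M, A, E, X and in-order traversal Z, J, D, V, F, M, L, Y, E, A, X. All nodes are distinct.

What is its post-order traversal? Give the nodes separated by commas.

D, V, J, Z, M, L, E, X, A, Y, F

The first element of pre-order is the root; it splits in-order into left and right subtrees.
Root F: left subtree has 4 nodes {Z, J, D, V}, right has 6 {M, L, Y, E, A, X}.
  Root Z: left subtree has 0 nodes { }, right has 3 {J, D, V}.
    Root J: left subtree has 0 nodes { }, right has 2 {D, V}.
      Root V: left subtree has 1 node {D}, right has 0 { }.
  Root Y: left subtree has 2 nodes {M, L}, right has 3 {E, A, X}.
    Root L: left subtree has 1 node {M}, right has 0 { }.
    Root A: left subtree has 1 node {E}, right has 1 {X}.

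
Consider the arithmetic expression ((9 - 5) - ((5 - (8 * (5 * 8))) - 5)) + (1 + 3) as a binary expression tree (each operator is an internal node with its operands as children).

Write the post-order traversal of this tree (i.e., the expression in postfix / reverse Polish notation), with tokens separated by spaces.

9 5 - 5 8 5 8 * * - 5 - - 1 3 + +

Post-order on an expression tree gives postfix notation: for each operator, emit left operand, right operand, then the operator.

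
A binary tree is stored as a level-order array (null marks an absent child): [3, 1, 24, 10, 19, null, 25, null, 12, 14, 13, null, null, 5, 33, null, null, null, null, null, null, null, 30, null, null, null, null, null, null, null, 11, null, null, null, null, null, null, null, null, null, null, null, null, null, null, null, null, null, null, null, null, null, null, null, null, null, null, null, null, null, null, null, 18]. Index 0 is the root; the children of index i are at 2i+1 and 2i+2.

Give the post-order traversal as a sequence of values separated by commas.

Post-order visits the left subtree, then the right subtree, then the node.
At 3: go left to 1.
  At 1: go left to 10.
    At 10: no left child.
    At 10: go right to 12.
      12 is a leaf — visit 12.
    Visit 10.
  At 1: go right to 19.
    At 19: go left to 14.
      14 is a leaf — visit 14.
    At 19: go right to 13.
      At 13: no left child.
      At 13: go right to 30.
        30 is a leaf — visit 30.
      Visit 13.
    Visit 19.
  Visit 1.
At 3: go right to 24.
  At 24: no left child.
  At 24: go right to 25.
    At 25: go left to 5.
      5 is a leaf — visit 5.
    At 25: go right to 33.
      At 33: no left child.
      At 33: go right to 11.
        At 11: no left child.
        At 11: go right to 18.
          18 is a leaf — visit 18.
        Visit 11.
      Visit 33.
    Visit 25.
  Visit 24.
Visit 3.

12, 10, 14, 30, 13, 19, 1, 5, 18, 11, 33, 25, 24, 3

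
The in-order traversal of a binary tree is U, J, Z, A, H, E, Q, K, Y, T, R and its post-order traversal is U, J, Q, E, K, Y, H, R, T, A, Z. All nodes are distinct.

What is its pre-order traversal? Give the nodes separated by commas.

Z, J, U, A, T, H, Y, K, E, Q, R

The last element of post-order is the root; it splits in-order into left and right subtrees.
Root Z: left subtree has 2 nodes {U, J}, right has 8 {A, H, E, Q, K, Y, T, R}.
  Root J: left subtree has 1 node {U}, right has 0 { }.
  Root A: left subtree has 0 nodes { }, right has 7 {H, E, Q, K, Y, T, R}.
    Root T: left subtree has 5 nodes {H, E, Q, K, Y}, right has 1 {R}.
      Root H: left subtree has 0 nodes { }, right has 4 {E, Q, K, Y}.
        Root Y: left subtree has 3 nodes {E, Q, K}, right has 0 { }.
          Root K: left subtree has 2 nodes {E, Q}, right has 0 { }.
            Root E: left subtree has 0 nodes { }, right has 1 {Q}.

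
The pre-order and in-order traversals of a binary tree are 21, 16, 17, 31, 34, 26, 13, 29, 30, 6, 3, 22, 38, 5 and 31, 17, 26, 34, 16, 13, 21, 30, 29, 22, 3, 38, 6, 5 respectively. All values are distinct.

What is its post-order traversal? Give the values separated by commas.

31, 26, 34, 17, 13, 16, 30, 22, 38, 3, 5, 6, 29, 21

The first element of pre-order is the root; it splits in-order into left and right subtrees.
Root 21: left subtree has 6 nodes {31, 17, 26, 34, 16, 13}, right has 7 {30, 29, 22, 3, 38, 6, 5}.
  Root 16: left subtree has 4 nodes {31, 17, 26, 34}, right has 1 {13}.
    Root 17: left subtree has 1 node {31}, right has 2 {26, 34}.
      Root 34: left subtree has 1 node {26}, right has 0 { }.
  Root 29: left subtree has 1 node {30}, right has 5 {22, 3, 38, 6, 5}.
    Root 6: left subtree has 3 nodes {22, 3, 38}, right has 1 {5}.
      Root 3: left subtree has 1 node {22}, right has 1 {38}.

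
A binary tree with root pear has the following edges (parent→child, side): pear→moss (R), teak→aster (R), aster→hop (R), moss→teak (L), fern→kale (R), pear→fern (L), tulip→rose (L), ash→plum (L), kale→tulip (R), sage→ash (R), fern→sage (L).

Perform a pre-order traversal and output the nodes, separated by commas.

pear, fern, sage, ash, plum, kale, tulip, rose, moss, teak, aster, hop

Pre-order visits the node, then its left subtree, then its right subtree.
Visit pear.
At pear: go left to fern.
  Visit fern.
  At fern: go left to sage.
    Visit sage.
    At sage: no left child.
    At sage: go right to ash.
      Visit ash.
      At ash: go left to plum.
        plum is a leaf — visit plum.
      At ash: no right child.
  At fern: go right to kale.
    Visit kale.
    At kale: no left child.
    At kale: go right to tulip.
      Visit tulip.
      At tulip: go left to rose.
        rose is a leaf — visit rose.
      At tulip: no right child.
At pear: go right to moss.
  Visit moss.
  At moss: go left to teak.
    Visit teak.
    At teak: no left child.
    At teak: go right to aster.
      Visit aster.
      At aster: no left child.
      At aster: go right to hop.
        hop is a leaf — visit hop.
  At moss: no right child.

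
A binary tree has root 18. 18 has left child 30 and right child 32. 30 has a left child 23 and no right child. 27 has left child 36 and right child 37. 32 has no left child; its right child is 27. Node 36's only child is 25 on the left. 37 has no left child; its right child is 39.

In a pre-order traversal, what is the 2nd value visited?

Pre-order visits the node, then its left subtree, then its right subtree.
Visit 18.
At 18: go left to 30.
  Visit 30.
  At 30: go left to 23.
    23 is a leaf — visit 23.
  At 30: no right child.
At 18: go right to 32.
  Visit 32.
  At 32: no left child.
  At 32: go right to 27.
    Visit 27.
    At 27: go left to 36.
      Visit 36.
      At 36: go left to 25.
        25 is a leaf — visit 25.
      At 36: no right child.
    At 27: go right to 37.
      Visit 37.
      At 37: no left child.
      At 37: go right to 39.
        39 is a leaf — visit 39.
Full pre-order sequence: 18, 30, 23, 32, 27, 36, 25, 37, 39.

30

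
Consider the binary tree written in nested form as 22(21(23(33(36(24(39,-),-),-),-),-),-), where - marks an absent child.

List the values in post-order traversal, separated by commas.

Post-order visits the left subtree, then the right subtree, then the node.
At 22: go left to 21.
  At 21: go left to 23.
    At 23: go left to 33.
      At 33: go left to 36.
        At 36: go left to 24.
          At 24: go left to 39.
            39 is a leaf — visit 39.
          At 24: no right child.
          Visit 24.
        At 36: no right child.
        Visit 36.
      At 33: no right child.
      Visit 33.
    At 23: no right child.
    Visit 23.
  At 21: no right child.
  Visit 21.
At 22: no right child.
Visit 22.

39, 24, 36, 33, 23, 21, 22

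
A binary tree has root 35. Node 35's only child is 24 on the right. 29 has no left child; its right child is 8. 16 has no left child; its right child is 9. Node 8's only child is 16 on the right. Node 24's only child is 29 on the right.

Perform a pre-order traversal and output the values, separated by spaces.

Pre-order visits the node, then its left subtree, then its right subtree.
Visit 35.
At 35: no left child.
At 35: go right to 24.
  Visit 24.
  At 24: no left child.
  At 24: go right to 29.
    Visit 29.
    At 29: no left child.
    At 29: go right to 8.
      Visit 8.
      At 8: no left child.
      At 8: go right to 16.
        Visit 16.
        At 16: no left child.
        At 16: go right to 9.
          9 is a leaf — visit 9.

35 24 29 8 16 9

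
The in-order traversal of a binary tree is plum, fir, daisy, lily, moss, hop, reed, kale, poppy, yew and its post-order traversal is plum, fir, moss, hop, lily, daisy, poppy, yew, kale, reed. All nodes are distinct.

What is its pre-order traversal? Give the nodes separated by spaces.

reed daisy fir plum lily hop moss kale yew poppy

The last element of post-order is the root; it splits in-order into left and right subtrees.
Root reed: left subtree has 6 nodes {plum, fir, daisy, lily, moss, hop}, right has 3 {kale, poppy, yew}.
  Root daisy: left subtree has 2 nodes {plum, fir}, right has 3 {lily, moss, hop}.
    Root fir: left subtree has 1 node {plum}, right has 0 { }.
    Root lily: left subtree has 0 nodes { }, right has 2 {moss, hop}.
      Root hop: left subtree has 1 node {moss}, right has 0 { }.
  Root kale: left subtree has 0 nodes { }, right has 2 {poppy, yew}.
    Root yew: left subtree has 1 node {poppy}, right has 0 { }.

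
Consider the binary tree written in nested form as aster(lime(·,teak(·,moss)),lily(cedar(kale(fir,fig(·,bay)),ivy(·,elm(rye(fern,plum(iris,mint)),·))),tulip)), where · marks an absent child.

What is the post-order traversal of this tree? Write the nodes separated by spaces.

moss teak lime fir bay fig kale fern iris mint plum rye elm ivy cedar tulip lily aster

Post-order visits the left subtree, then the right subtree, then the node.
At aster: go left to lime.
  At lime: no left child.
  At lime: go right to teak.
    At teak: no left child.
    At teak: go right to moss.
      moss is a leaf — visit moss.
    Visit teak.
  Visit lime.
At aster: go right to lily.
  At lily: go left to cedar.
    At cedar: go left to kale.
      At kale: go left to fir.
        fir is a leaf — visit fir.
      At kale: go right to fig.
        At fig: no left child.
        At fig: go right to bay.
          bay is a leaf — visit bay.
        Visit fig.
      Visit kale.
    At cedar: go right to ivy.
      At ivy: no left child.
      At ivy: go right to elm.
        At elm: go left to rye.
          At rye: go left to fern.
            fern is a leaf — visit fern.
          At rye: go right to plum.
            At plum: go left to iris.
              iris is a leaf — visit iris.
            At plum: go right to mint.
              mint is a leaf — visit mint.
            Visit plum.
          Visit rye.
        At elm: no right child.
        Visit elm.
      Visit ivy.
    Visit cedar.
  At lily: go right to tulip.
    tulip is a leaf — visit tulip.
  Visit lily.
Visit aster.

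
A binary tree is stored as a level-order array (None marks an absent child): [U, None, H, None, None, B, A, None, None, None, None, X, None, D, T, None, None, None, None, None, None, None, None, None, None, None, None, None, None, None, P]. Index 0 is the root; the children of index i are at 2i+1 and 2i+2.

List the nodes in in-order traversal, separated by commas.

In-order visits the left subtree, then the node, then the right subtree.
At U: no left child.
Visit U.
At U: go right to H.
  At H: go left to B.
    At B: go left to X.
      X is a leaf — visit X.
    Visit B.
    At B: no right child.
  Visit H.
  At H: go right to A.
    At A: go left to D.
      D is a leaf — visit D.
    Visit A.
    At A: go right to T.
      At T: no left child.
      Visit T.
      At T: go right to P.
        P is a leaf — visit P.

U, X, B, H, D, A, T, P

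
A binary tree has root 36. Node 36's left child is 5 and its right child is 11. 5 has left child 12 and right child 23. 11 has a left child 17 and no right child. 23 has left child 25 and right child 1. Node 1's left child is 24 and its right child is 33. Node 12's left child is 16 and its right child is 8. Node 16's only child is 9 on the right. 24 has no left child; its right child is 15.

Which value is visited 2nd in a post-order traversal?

Post-order visits the left subtree, then the right subtree, then the node.
At 36: go left to 5.
  At 5: go left to 12.
    At 12: go left to 16.
      At 16: no left child.
      At 16: go right to 9.
        9 is a leaf — visit 9.
      Visit 16.
    At 12: go right to 8.
      8 is a leaf — visit 8.
    Visit 12.
  At 5: go right to 23.
    At 23: go left to 25.
      25 is a leaf — visit 25.
    At 23: go right to 1.
      At 1: go left to 24.
        At 24: no left child.
        At 24: go right to 15.
          15 is a leaf — visit 15.
        Visit 24.
      At 1: go right to 33.
        33 is a leaf — visit 33.
      Visit 1.
    Visit 23.
  Visit 5.
At 36: go right to 11.
  At 11: go left to 17.
    17 is a leaf — visit 17.
  At 11: no right child.
  Visit 11.
Visit 36.
Full post-order sequence: 9, 16, 8, 12, 25, 15, 24, 33, 1, 23, 5, 17, 11, 36.

16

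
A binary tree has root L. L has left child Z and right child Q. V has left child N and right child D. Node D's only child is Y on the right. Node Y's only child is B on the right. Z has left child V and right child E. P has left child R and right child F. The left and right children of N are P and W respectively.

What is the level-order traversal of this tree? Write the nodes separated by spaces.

L Z Q V E N D P W Y R F B

Level-order visits nodes level by level from the root, left to right within each level.
Level 0: L
Level 1: Z, Q
Level 2: V, E
Level 3: N, D
Level 4: P, W, Y
Level 5: R, F, B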